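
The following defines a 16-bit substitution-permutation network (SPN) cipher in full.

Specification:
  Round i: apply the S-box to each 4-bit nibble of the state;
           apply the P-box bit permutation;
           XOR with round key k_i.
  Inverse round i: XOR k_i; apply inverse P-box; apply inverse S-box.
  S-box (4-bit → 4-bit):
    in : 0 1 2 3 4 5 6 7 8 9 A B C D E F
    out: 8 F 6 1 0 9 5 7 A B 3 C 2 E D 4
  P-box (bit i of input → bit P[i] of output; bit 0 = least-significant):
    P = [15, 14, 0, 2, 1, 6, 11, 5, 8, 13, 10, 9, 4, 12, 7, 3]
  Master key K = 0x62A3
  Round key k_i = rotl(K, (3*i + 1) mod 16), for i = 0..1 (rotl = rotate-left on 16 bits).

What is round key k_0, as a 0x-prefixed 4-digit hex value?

K = 0x62A3
k_0 = rotl(K, (3*0+1) mod 16) = rotl(K, 1) = 0xC546

0xC546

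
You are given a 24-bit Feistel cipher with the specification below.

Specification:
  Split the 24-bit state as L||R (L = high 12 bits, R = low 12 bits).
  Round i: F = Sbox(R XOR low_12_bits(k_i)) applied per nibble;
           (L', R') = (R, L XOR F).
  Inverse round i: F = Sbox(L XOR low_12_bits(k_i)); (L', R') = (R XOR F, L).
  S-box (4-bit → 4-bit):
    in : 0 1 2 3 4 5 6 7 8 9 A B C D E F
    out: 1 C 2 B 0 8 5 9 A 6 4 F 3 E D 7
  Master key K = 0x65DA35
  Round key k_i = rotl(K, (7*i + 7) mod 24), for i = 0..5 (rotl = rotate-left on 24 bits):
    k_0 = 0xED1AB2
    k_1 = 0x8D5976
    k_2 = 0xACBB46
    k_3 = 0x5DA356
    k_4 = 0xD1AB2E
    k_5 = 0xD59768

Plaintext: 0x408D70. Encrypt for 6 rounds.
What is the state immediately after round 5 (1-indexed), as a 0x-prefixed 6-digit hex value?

0x293E7C

s_0 = plaintext = 0x408D70
s_1 = Round(s_0, k_0) = 0xD70D3A
s_2 = Round(s_1, k_1) = 0xD3AD73
s_3 = Round(s_2, k_2) = 0xD73882
s_4 = Round(s_3, k_3) = 0x882293
s_5 = Round(s_4, k_4) = 0x293E7C
s_6 = Round(s_5, k_5) = 0xE7C453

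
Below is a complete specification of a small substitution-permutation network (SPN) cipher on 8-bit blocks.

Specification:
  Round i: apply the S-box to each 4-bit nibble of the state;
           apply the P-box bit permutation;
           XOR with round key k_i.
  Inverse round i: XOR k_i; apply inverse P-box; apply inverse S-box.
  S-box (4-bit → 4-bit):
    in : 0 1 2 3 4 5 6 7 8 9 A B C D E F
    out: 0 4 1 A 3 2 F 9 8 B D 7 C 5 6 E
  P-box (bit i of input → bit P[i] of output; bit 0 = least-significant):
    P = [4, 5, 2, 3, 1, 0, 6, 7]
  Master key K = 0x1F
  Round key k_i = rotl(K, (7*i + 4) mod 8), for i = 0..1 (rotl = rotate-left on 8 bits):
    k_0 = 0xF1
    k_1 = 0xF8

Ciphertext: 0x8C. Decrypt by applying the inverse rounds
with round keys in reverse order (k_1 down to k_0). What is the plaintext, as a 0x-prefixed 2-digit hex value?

s_0 = ciphertext = 0x8C
s_1 = InvRound(s_0, k_1) = 0x1B
s_2 = InvRound(s_1, k_0) = 0xA3

0xA3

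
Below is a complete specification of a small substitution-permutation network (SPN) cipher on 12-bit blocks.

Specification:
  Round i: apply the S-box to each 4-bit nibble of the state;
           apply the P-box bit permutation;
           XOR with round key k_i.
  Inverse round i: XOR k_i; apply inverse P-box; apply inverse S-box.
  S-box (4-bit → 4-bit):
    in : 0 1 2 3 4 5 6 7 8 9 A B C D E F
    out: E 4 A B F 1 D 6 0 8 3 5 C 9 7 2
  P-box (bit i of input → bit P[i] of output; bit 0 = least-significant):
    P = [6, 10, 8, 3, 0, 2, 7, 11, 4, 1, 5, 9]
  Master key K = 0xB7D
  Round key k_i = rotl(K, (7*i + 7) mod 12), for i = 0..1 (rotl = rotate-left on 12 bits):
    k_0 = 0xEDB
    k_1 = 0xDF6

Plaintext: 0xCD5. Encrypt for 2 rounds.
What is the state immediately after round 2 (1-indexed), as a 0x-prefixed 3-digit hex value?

0xB05

s_0 = plaintext = 0xCD5
s_1 = Round(s_0, k_0) = 0x4BA
s_2 = Round(s_1, k_1) = 0xB05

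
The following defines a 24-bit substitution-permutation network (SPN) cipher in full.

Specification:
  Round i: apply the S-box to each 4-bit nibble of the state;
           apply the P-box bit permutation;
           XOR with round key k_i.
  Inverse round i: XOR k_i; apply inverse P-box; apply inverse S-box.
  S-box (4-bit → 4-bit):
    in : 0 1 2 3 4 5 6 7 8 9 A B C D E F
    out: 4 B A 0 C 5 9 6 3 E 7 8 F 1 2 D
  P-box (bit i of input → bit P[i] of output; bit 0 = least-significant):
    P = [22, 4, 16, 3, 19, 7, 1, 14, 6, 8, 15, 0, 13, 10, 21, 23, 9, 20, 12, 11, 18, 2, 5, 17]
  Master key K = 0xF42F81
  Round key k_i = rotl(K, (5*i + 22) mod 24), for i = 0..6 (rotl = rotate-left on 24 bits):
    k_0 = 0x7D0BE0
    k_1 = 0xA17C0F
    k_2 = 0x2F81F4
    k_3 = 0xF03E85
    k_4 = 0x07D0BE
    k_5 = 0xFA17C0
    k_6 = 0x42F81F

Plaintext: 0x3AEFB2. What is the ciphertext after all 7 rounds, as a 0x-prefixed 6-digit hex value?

s_0 = plaintext = 0x3AEFB2
s_1 = Round(s_0, k_0) = 0x6DDDB9
s_2 = Round(s_1, k_1) = 0xA61E57
s_3 = Round(s_2, k_2) = 0xA2AEC2
s_4 = Round(s_3, k_3) = 0xCC533B
s_5 = Round(s_4, k_4) = 0x31EA92
s_6 = Round(s_5, k_5) = 0xEAD81A
s_7 = Round(s_6, k_6) = 0x1B8BCB

0x1B8BCB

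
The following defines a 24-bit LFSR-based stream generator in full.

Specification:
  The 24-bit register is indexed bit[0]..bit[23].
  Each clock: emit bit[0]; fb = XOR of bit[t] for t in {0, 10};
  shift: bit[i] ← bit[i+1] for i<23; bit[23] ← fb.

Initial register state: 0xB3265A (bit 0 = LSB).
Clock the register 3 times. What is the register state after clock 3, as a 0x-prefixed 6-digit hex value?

reg_0 = 0xB3265A
clock 1: out=0, reg = 0xD9932D
clock 2: out=1, reg = 0xECC996
clock 3: out=0, reg = 0x7664CB

0x7664CB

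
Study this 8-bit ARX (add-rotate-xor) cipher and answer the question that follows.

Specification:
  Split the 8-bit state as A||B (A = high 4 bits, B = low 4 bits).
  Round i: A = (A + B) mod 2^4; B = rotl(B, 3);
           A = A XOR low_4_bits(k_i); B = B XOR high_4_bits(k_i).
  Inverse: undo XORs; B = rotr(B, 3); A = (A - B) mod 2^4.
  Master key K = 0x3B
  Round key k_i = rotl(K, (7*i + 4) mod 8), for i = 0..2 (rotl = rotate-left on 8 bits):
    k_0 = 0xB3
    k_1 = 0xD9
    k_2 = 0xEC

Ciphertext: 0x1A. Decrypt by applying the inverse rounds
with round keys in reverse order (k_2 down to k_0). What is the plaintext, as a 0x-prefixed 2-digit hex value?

s_0 = ciphertext = 0x1A
s_1 = InvRound(s_0, k_2) = 0x58
s_2 = InvRound(s_1, k_1) = 0x2A
s_3 = InvRound(s_2, k_0) = 0xF2

0xF2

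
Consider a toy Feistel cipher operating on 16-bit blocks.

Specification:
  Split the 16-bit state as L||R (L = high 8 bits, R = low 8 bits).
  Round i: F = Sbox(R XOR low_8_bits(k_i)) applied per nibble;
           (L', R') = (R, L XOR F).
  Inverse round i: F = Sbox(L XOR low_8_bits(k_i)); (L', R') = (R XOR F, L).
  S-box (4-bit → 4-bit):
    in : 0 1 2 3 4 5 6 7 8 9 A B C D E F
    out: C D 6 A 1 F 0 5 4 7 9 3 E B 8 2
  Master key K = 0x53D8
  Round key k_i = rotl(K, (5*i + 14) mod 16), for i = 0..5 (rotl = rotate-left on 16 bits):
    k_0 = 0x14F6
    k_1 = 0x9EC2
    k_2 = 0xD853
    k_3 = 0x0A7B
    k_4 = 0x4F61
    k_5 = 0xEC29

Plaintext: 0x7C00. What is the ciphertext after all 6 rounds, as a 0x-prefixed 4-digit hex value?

0xFBDF

s_0 = plaintext = 0x7C00
s_1 = Round(s_0, k_0) = 0x005C
s_2 = Round(s_1, k_1) = 0x5C78
s_3 = Round(s_2, k_2) = 0x783F
s_4 = Round(s_3, k_3) = 0x3F69
s_5 = Round(s_4, k_4) = 0x69FB
s_6 = Round(s_5, k_5) = 0xFBDF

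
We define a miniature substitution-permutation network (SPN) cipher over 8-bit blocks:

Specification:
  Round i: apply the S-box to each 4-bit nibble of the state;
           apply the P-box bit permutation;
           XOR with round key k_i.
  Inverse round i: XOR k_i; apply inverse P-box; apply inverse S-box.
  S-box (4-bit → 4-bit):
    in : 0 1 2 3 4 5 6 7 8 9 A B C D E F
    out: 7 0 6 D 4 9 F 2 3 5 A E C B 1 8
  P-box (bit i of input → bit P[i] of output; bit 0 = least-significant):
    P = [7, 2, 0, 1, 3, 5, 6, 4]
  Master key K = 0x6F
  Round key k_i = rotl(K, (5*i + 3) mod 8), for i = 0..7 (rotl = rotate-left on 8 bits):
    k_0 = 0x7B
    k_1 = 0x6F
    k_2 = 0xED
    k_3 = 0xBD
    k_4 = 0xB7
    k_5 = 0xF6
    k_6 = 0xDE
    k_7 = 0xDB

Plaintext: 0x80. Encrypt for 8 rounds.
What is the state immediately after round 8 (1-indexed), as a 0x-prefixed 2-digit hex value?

0xE3

s_0 = plaintext = 0x80
s_1 = Round(s_0, k_0) = 0xD6
s_2 = Round(s_1, k_1) = 0xD0
s_3 = Round(s_2, k_2) = 0x50
s_4 = Round(s_3, k_3) = 0x20
s_5 = Round(s_4, k_4) = 0x52
s_6 = Round(s_5, k_5) = 0xEB
s_7 = Round(s_6, k_6) = 0xD1
s_8 = Round(s_7, k_7) = 0xE3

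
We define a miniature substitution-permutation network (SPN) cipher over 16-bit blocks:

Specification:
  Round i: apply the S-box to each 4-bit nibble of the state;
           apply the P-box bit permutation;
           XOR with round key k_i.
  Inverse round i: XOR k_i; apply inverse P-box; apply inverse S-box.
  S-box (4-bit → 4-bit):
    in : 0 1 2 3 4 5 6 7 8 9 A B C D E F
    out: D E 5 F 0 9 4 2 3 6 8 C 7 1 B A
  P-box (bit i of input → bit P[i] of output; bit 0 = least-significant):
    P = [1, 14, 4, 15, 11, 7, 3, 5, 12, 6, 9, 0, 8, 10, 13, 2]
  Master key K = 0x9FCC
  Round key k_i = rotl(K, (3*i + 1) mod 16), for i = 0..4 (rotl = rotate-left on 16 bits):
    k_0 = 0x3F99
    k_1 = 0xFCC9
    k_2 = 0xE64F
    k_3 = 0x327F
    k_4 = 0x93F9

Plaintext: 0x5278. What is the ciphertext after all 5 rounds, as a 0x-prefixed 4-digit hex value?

0x3D6F

s_0 = plaintext = 0x5278
s_1 = Round(s_0, k_0) = 0x6C1F
s_2 = Round(s_1, k_1) = 0x0E21
s_3 = Round(s_2, k_2) = 0x1F12
s_4 = Round(s_3, k_3) = 0x1680
s_5 = Round(s_4, k_4) = 0x3D6F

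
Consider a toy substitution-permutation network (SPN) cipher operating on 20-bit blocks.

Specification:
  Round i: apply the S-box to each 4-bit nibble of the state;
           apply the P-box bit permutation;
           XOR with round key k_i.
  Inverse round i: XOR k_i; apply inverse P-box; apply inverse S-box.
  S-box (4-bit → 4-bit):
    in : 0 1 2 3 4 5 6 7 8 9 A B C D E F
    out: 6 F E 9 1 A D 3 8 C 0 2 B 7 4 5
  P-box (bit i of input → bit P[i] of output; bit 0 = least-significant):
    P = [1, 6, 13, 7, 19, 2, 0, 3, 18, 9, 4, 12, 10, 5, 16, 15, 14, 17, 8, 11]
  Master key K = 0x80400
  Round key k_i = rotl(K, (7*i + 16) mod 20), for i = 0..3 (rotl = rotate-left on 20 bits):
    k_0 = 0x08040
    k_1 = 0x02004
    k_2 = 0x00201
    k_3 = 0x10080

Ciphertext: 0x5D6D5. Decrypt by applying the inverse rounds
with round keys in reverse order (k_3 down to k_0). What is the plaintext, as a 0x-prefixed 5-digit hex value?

s_0 = ciphertext = 0x5D6D5
s_1 = InvRound(s_0, k_3) = 0x4310B
s_2 = InvRound(s_1, k_2) = 0xEAC8F
s_3 = InvRound(s_2, k_1) = 0x53463
s_4 = InvRound(s_3, k_0) = 0xA13EF

0xA13EF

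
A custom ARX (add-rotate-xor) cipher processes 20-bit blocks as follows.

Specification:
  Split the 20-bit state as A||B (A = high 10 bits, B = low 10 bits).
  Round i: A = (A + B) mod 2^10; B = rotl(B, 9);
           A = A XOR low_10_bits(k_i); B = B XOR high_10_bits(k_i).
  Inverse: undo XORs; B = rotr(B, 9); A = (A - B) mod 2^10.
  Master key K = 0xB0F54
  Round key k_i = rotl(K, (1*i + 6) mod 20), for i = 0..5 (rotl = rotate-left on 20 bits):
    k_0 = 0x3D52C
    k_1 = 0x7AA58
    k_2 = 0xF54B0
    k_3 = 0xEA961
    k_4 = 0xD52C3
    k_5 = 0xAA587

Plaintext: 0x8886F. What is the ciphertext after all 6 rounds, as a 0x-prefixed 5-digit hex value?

s_0 = plaintext = 0x8886F
s_1 = Round(s_0, k_0) = 0xEF6C2
s_2 = Round(s_1, k_1) = 0x09C8B
s_3 = Round(s_2, k_2) = 0x00990
s_4 = Round(s_3, k_3) = 0x3CF62
s_5 = Round(s_4, k_4) = 0xA5AE5
s_6 = Round(s_5, k_5) = 0x3F1DB

0x3F1DB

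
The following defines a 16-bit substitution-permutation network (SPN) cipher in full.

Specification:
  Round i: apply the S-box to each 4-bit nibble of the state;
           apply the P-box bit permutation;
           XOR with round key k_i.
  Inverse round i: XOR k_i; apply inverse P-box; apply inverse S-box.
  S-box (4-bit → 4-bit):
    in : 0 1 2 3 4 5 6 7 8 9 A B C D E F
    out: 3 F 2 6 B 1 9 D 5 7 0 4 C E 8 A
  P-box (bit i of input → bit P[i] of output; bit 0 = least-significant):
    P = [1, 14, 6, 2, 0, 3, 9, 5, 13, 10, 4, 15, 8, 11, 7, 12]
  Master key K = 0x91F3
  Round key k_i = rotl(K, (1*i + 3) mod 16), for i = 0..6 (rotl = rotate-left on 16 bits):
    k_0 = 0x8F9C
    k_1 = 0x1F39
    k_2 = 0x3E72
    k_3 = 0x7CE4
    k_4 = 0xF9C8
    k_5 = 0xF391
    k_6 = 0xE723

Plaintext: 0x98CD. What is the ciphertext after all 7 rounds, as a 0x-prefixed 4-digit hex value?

s_0 = plaintext = 0x98CD
s_1 = Round(s_0, k_0) = 0xE468
s_2 = Round(s_1, k_1) = 0xAB5A
s_3 = Round(s_2, k_2) = 0x3E63
s_4 = Round(s_3, k_3) = 0xB405
s_5 = Round(s_4, k_4) = 0x5D43
s_6 = Round(s_5, k_5) = 0x36E8
s_7 = Round(s_6, k_6) = 0x4FC1

0x4FC1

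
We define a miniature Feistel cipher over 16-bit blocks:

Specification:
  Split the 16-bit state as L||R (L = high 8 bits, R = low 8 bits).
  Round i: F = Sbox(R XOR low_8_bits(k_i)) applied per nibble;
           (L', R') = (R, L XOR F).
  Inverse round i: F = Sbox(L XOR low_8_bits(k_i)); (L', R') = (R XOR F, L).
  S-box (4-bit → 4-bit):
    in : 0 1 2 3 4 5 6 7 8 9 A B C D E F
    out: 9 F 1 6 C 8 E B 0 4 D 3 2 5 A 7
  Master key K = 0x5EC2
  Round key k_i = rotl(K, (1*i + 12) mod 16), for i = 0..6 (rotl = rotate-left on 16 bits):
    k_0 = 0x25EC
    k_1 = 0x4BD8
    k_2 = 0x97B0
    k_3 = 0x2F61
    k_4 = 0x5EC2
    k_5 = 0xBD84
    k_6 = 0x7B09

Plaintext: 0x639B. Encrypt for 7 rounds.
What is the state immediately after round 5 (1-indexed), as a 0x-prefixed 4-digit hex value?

0x02C0

s_0 = plaintext = 0x639B
s_1 = Round(s_0, k_0) = 0x9BD8
s_2 = Round(s_1, k_1) = 0xD802
s_3 = Round(s_2, k_2) = 0x02E9
s_4 = Round(s_3, k_3) = 0xE902
s_5 = Round(s_4, k_4) = 0x02C0
s_6 = Round(s_5, k_5) = 0xC0CE
s_7 = Round(s_6, k_6) = 0xCEEB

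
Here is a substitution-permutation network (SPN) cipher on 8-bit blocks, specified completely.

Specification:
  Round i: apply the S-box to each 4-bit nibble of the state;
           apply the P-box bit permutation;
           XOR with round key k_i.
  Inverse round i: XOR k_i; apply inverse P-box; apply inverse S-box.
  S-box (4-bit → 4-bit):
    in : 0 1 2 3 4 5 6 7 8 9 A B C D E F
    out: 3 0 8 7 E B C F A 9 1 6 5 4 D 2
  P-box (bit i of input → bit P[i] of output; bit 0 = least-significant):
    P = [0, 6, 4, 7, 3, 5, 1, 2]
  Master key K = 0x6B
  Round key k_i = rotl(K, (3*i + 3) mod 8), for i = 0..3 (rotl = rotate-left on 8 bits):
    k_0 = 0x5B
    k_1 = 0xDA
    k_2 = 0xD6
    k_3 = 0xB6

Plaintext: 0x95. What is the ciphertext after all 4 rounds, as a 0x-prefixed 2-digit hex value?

0xF1

s_0 = plaintext = 0x95
s_1 = Round(s_0, k_0) = 0x96
s_2 = Round(s_1, k_1) = 0x46
s_3 = Round(s_2, k_2) = 0x60
s_4 = Round(s_3, k_3) = 0xF1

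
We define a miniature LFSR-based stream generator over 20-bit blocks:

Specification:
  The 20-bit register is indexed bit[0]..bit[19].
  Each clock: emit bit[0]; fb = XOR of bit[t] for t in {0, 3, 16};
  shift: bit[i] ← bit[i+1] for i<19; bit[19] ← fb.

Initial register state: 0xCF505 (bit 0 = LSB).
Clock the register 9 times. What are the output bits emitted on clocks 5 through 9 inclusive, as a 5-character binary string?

reg_0 = 0xCF505
clock 1: out=1, reg = 0xE7A82
clock 2: out=0, reg = 0x73D41
clock 3: out=1, reg = 0x39EA0
clock 4: out=0, reg = 0x9CF50
clock 5: out=0, reg = 0xCE7A8
clock 6: out=0, reg = 0xE73D4
clock 7: out=0, reg = 0x739EA
clock 8: out=0, reg = 0x39CF5
clock 9: out=1, reg = 0x1CE7A

00001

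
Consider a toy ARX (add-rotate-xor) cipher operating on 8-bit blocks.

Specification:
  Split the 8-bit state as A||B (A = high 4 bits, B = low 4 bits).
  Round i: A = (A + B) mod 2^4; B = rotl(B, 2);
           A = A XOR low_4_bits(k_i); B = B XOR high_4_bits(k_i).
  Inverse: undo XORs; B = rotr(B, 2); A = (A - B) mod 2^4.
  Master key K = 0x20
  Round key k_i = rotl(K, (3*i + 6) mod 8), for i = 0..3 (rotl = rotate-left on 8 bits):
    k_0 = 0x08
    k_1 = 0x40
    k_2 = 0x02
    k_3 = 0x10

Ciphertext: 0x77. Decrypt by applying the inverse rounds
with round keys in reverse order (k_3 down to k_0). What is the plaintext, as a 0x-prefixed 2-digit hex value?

0x42

s_0 = ciphertext = 0x77
s_1 = InvRound(s_0, k_3) = 0xE9
s_2 = InvRound(s_1, k_2) = 0x66
s_3 = InvRound(s_2, k_1) = 0xE8
s_4 = InvRound(s_3, k_0) = 0x42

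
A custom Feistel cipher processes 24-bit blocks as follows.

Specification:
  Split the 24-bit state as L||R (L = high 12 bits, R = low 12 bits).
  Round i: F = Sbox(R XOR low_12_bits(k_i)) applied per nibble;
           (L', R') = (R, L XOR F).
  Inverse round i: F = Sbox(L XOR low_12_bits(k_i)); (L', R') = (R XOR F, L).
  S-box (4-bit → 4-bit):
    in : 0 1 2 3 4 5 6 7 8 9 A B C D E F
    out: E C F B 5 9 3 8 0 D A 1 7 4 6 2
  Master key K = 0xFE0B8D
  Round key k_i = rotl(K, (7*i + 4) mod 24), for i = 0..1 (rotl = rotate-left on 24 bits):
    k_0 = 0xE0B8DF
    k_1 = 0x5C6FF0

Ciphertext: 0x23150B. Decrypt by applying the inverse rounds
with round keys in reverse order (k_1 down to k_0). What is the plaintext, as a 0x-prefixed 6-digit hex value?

0xF91177

s_0 = ciphertext = 0x23150B
s_1 = InvRound(s_0, k_1) = 0x177231
s_2 = InvRound(s_1, k_0) = 0xF91177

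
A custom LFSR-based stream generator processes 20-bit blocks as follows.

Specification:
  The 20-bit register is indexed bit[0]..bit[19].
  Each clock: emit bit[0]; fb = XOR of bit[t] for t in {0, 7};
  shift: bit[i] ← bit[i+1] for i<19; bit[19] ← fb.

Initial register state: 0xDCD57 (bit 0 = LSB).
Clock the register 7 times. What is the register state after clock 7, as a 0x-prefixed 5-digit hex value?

reg_0 = 0xDCD57
clock 1: out=1, reg = 0xEE6AB
clock 2: out=1, reg = 0x77355
clock 3: out=1, reg = 0xBB9AA
clock 4: out=0, reg = 0xDDCD5
clock 5: out=1, reg = 0x6EE6A
clock 6: out=0, reg = 0x37735
clock 7: out=1, reg = 0x9BB9A

0x9BB9A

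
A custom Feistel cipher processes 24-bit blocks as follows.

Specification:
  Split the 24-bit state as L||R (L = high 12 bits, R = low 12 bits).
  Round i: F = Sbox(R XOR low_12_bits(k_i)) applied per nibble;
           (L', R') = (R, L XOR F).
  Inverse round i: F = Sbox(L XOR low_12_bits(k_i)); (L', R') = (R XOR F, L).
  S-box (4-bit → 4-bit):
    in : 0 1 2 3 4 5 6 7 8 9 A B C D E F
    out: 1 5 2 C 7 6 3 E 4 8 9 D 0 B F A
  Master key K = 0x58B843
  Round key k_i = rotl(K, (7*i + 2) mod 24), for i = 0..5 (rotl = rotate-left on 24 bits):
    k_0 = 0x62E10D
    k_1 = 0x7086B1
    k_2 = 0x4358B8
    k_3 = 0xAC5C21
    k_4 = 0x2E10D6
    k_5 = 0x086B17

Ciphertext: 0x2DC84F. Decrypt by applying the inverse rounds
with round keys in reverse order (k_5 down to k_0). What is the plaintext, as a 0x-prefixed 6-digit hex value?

s_0 = ciphertext = 0x2DC84F
s_1 = InvRound(s_0, k_5) = 0x0422DC
s_2 = InvRound(s_1, k_4) = 0x35B042
s_3 = InvRound(s_2, k_3) = 0xAAB35B
s_4 = InvRound(s_3, k_2) = 0x107AAB
s_5 = InvRound(s_4, k_1) = 0x478107
s_6 = InvRound(s_5, k_0) = 0x7E1478

0x7E1478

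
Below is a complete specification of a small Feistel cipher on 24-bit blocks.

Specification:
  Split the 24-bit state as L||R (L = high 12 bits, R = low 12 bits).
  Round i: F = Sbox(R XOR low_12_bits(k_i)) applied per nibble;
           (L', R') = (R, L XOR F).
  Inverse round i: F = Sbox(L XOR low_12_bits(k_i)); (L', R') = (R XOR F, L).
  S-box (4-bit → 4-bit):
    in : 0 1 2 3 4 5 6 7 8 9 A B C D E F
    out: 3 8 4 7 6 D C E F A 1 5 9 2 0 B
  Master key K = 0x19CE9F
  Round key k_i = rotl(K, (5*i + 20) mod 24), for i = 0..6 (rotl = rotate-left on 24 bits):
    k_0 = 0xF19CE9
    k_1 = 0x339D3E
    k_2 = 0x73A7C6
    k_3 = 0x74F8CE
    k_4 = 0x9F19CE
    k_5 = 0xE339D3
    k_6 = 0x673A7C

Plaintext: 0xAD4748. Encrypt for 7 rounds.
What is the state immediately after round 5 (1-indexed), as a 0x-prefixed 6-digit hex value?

s_0 = plaintext = 0xAD4748
s_1 = Round(s_0, k_0) = 0x748FCC
s_2 = Round(s_1, k_1) = 0xFCC3FC
s_3 = Round(s_2, k_2) = 0x3FC9BD
s_4 = Round(s_3, k_3) = 0x9BDB1B
s_5 = Round(s_4, k_4) = 0xB1BD90
s_6 = Round(s_5, k_5) = 0xD90D7C
s_7 = Round(s_6, k_6) = 0xD7C3A3

0xB1BD90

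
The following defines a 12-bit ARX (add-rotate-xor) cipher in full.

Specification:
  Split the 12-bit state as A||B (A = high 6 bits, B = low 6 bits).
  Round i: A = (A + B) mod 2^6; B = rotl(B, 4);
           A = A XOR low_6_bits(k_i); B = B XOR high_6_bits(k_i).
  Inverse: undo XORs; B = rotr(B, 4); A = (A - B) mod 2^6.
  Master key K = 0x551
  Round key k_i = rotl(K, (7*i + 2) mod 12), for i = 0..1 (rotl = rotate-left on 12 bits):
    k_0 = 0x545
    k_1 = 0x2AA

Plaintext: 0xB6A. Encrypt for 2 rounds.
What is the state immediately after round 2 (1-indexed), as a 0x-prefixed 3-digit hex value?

0xEF5

s_0 = plaintext = 0xB6A
s_1 = Round(s_0, k_0) = 0x4BF
s_2 = Round(s_1, k_1) = 0xEF5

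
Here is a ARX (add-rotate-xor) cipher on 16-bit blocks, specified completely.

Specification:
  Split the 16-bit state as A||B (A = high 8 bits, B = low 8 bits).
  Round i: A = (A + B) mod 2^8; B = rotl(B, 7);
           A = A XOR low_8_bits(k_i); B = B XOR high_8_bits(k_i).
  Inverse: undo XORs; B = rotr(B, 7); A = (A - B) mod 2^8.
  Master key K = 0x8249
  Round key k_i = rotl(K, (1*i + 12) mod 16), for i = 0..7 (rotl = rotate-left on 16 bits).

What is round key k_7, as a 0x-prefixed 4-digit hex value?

0x124C

K = 0x8249
k_0 = rotl(K, (1*0+12) mod 16) = rotl(K, 12) = 0x9824
k_1 = rotl(K, (1*1+12) mod 16) = rotl(K, 13) = 0x3049
k_2 = rotl(K, (1*2+12) mod 16) = rotl(K, 14) = 0x6092
k_3 = rotl(K, (1*3+12) mod 16) = rotl(K, 15) = 0xC124
k_4 = rotl(K, (1*4+12) mod 16) = rotl(K, 0) = 0x8249
k_5 = rotl(K, (1*5+12) mod 16) = rotl(K, 1) = 0x0493
k_6 = rotl(K, (1*6+12) mod 16) = rotl(K, 2) = 0x0926
k_7 = rotl(K, (1*7+12) mod 16) = rotl(K, 3) = 0x124C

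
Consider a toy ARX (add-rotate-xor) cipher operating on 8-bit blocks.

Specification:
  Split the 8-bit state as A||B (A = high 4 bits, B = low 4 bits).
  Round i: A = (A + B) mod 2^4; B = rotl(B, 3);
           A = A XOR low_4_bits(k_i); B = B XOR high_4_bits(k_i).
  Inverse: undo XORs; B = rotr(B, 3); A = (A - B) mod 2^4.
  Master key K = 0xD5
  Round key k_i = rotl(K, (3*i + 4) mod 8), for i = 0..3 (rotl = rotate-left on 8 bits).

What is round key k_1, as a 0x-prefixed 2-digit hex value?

0xEA

K = 0xD5
k_0 = rotl(K, (3*0+4) mod 8) = rotl(K, 4) = 0x5D
k_1 = rotl(K, (3*1+4) mod 8) = rotl(K, 7) = 0xEA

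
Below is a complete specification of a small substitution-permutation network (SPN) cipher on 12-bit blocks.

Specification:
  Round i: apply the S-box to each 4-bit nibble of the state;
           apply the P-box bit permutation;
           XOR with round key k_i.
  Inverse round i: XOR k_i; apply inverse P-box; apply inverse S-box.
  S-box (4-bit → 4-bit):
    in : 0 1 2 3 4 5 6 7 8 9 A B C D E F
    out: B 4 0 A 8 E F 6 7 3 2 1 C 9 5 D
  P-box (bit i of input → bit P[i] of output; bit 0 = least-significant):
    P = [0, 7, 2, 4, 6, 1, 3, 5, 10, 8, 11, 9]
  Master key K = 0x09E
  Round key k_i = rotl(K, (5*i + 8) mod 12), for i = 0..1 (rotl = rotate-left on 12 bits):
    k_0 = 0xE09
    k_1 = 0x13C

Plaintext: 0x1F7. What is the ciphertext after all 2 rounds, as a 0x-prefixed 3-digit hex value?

0xEE0

s_0 = plaintext = 0x1F7
s_1 = Round(s_0, k_0) = 0x6E5
s_2 = Round(s_1, k_1) = 0xEE0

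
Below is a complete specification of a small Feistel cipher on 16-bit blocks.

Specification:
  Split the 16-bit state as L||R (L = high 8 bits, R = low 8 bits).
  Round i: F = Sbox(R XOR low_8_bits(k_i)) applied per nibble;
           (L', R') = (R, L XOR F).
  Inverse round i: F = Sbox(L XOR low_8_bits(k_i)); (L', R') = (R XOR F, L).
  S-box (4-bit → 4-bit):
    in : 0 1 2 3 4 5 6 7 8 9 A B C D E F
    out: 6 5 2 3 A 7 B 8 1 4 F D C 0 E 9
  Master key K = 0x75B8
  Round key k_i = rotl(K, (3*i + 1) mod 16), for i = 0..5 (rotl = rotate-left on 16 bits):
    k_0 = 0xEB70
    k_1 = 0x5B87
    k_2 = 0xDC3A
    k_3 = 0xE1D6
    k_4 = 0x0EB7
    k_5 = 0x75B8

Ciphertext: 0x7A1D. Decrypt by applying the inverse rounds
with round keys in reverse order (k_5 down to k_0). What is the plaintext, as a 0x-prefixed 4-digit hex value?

0xCEC2

s_0 = ciphertext = 0x7A1D
s_1 = InvRound(s_0, k_5) = 0xDF7A
s_2 = InvRound(s_1, k_4) = 0xCBDF
s_3 = InvRound(s_2, k_3) = 0x8FCB
s_4 = InvRound(s_3, k_2) = 0x1C8F
s_5 = InvRound(s_4, k_1) = 0xC21C
s_6 = InvRound(s_5, k_0) = 0xCEC2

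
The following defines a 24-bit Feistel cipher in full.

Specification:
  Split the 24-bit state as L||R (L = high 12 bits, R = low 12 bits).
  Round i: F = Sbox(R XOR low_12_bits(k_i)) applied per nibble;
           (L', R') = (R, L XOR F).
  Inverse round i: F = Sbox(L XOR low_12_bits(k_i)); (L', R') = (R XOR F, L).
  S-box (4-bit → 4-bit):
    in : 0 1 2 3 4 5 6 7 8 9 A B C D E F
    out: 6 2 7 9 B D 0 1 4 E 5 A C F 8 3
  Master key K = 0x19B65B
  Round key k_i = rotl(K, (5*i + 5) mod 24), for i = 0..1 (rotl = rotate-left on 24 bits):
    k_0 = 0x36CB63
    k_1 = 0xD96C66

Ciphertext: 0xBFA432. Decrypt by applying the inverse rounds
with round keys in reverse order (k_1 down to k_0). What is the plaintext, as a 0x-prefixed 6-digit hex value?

s_0 = ciphertext = 0xBFA432
s_1 = InvRound(s_0, k_1) = 0x5DEBFA
s_2 = InvRound(s_1, k_0) = 0x3555DE

0x3555DE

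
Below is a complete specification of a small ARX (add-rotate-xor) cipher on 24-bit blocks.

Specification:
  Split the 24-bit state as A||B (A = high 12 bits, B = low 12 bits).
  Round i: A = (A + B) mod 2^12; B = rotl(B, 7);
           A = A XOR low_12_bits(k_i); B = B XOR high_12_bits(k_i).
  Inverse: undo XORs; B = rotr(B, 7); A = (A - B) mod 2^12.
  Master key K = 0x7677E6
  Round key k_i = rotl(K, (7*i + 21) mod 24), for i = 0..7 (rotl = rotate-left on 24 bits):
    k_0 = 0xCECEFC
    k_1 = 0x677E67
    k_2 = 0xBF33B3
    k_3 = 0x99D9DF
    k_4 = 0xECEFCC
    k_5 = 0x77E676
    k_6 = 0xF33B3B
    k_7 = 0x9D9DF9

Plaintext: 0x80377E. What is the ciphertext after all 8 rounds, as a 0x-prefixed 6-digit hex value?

s_0 = plaintext = 0x80377E
s_1 = Round(s_0, k_0) = 0x17D3D7
s_2 = Round(s_1, k_1) = 0xB33DE9
s_3 = Round(s_2, k_2) = 0xAAFF1C
s_4 = Round(s_3, k_3) = 0x0147E5
s_5 = Round(s_4, k_4) = 0x835C71
s_6 = Round(s_5, k_5) = 0x2D0F9D
s_7 = Round(s_6, k_6) = 0x9561CF
s_8 = Round(s_7, k_7) = 0x6DCE57

0x6DCE57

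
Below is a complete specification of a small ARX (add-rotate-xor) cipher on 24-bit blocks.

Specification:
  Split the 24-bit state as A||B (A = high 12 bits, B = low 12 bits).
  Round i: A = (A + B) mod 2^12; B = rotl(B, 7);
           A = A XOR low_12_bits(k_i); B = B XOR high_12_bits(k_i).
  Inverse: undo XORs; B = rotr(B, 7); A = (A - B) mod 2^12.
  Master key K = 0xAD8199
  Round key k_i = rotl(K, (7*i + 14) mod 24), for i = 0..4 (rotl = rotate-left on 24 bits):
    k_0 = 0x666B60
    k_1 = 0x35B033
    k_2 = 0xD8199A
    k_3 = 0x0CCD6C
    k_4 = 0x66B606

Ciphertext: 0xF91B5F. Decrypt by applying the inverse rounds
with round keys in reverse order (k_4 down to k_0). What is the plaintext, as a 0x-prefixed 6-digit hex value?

s_0 = ciphertext = 0xF91B5F
s_1 = InvRound(s_0, k_4) = 0x2FD69A
s_2 = InvRound(s_1, k_3) = 0x4C5ACC
s_3 = InvRound(s_2, k_2) = 0x3B19AE
s_4 = InvRound(s_3, k_1) = 0x4CDEB5
s_5 = InvRound(s_4, k_0) = 0x53CA71

0x53CA71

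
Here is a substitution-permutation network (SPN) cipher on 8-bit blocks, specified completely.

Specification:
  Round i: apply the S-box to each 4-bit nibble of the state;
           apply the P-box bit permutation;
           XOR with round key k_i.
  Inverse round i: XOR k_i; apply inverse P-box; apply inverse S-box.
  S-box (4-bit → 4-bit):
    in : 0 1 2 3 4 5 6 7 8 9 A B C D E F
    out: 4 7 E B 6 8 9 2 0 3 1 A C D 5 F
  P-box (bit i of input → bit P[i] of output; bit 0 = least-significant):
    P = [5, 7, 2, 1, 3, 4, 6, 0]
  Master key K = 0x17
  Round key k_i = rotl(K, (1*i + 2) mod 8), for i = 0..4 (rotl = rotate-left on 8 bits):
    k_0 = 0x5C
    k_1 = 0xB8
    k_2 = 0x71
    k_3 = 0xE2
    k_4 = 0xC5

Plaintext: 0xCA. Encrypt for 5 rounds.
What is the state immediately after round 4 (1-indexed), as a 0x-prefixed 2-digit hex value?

s_0 = plaintext = 0xCA
s_1 = Round(s_0, k_0) = 0x3D
s_2 = Round(s_1, k_1) = 0x87
s_3 = Round(s_2, k_2) = 0xF1
s_4 = Round(s_3, k_3) = 0x1F
s_5 = Round(s_4, k_4) = 0x3B

0x1F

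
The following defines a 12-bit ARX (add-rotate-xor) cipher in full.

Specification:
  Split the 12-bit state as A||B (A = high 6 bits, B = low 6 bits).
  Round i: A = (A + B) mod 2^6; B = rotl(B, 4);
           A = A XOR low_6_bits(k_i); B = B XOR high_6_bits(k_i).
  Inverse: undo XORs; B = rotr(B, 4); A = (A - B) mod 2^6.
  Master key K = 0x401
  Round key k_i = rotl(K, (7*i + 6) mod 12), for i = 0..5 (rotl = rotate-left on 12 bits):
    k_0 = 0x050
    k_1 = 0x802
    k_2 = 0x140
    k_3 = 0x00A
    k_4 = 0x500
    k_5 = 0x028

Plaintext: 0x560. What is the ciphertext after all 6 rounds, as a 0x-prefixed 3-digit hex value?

s_0 = plaintext = 0x560
s_1 = Round(s_0, k_0) = 0x949
s_2 = Round(s_1, k_1) = 0xB32
s_3 = Round(s_2, k_2) = 0x7A9
s_4 = Round(s_3, k_3) = 0x35A
s_5 = Round(s_4, k_4) = 0x9F2
s_6 = Round(s_5, k_5) = 0xC6C

0xC6C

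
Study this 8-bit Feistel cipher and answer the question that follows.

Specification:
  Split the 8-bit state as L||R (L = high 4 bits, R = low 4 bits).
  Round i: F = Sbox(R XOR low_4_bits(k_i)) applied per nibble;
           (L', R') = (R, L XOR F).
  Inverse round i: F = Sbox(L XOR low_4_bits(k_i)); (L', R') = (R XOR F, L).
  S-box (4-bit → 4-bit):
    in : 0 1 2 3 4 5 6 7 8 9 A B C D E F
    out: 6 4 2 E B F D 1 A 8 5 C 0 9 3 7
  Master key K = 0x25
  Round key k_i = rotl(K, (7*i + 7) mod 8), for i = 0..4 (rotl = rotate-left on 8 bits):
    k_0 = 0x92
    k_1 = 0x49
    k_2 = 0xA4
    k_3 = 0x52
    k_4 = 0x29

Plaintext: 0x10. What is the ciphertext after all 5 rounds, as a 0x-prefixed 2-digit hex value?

s_0 = plaintext = 0x10
s_1 = Round(s_0, k_0) = 0x03
s_2 = Round(s_1, k_1) = 0x35
s_3 = Round(s_2, k_2) = 0x57
s_4 = Round(s_3, k_3) = 0x7A
s_5 = Round(s_4, k_4) = 0xA9

0xA9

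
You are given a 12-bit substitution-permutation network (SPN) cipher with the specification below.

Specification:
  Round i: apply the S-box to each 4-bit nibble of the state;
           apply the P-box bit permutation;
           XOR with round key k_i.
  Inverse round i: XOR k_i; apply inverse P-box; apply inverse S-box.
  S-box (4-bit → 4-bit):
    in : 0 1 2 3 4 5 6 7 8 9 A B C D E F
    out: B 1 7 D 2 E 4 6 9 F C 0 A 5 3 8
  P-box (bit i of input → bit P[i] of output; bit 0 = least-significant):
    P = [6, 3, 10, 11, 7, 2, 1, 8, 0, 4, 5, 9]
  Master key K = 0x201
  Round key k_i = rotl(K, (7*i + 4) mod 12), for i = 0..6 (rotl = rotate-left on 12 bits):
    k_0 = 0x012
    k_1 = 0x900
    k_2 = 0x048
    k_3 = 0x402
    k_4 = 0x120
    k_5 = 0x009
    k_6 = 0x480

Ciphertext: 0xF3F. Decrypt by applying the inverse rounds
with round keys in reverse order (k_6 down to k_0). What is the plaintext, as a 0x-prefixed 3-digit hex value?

s_0 = ciphertext = 0xF3F
s_1 = InvRound(s_0, k_6) = 0x99C
s_2 = InvRound(s_1, k_5) = 0xE0F
s_3 = InvRound(s_2, k_4) = 0x355
s_4 = InvRound(s_3, k_3) = 0x05D
s_5 = InvRound(s_4, k_2) = 0xE4B
s_6 = InvRound(s_5, k_1) = 0x8A2
s_7 = InvRound(s_6, k_0) = 0x71F

0x71F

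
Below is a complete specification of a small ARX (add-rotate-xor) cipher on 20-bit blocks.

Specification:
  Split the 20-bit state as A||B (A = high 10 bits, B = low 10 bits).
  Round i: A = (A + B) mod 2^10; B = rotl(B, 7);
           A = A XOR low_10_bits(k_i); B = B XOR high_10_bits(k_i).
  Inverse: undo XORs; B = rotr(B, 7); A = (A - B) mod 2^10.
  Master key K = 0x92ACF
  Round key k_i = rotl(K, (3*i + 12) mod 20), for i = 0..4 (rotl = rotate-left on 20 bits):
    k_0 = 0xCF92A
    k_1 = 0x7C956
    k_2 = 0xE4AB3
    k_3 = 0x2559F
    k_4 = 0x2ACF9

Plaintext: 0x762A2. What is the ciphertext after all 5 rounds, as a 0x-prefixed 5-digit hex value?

s_0 = plaintext = 0x762A2
s_1 = Round(s_0, k_0) = 0x5426A
s_2 = Round(s_1, k_1) = 0xBB0BF
s_3 = Round(s_2, k_2) = 0x46005
s_4 = Round(s_3, k_3) = 0x20A15
s_5 = Round(s_4, k_4) = 0x9BA69

0x9BA69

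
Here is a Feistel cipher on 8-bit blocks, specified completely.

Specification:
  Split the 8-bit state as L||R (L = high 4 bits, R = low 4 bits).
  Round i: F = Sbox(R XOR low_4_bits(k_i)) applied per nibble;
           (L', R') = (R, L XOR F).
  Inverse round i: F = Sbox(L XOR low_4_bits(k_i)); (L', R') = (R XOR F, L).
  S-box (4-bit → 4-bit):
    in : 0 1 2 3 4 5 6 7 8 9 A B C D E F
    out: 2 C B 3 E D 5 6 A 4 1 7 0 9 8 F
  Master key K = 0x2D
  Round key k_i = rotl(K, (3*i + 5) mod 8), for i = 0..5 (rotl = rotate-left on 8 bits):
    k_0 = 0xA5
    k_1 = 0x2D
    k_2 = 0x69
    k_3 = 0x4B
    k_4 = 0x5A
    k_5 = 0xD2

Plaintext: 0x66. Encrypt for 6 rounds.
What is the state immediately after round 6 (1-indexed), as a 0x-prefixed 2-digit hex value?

s_0 = plaintext = 0x66
s_1 = Round(s_0, k_0) = 0x65
s_2 = Round(s_1, k_1) = 0x5C
s_3 = Round(s_2, k_2) = 0xC8
s_4 = Round(s_3, k_3) = 0x8F
s_5 = Round(s_4, k_4) = 0xF5
s_6 = Round(s_5, k_5) = 0x59

0x59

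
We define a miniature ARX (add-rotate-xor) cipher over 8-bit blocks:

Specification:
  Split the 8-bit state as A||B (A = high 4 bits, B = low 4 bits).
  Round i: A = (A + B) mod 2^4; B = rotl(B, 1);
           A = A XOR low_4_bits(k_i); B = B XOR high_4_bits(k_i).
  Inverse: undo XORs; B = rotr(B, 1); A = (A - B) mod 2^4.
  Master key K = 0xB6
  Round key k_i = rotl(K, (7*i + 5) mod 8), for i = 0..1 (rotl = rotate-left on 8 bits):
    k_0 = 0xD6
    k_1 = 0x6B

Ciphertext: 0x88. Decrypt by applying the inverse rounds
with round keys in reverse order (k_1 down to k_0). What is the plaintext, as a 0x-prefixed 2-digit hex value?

s_0 = ciphertext = 0x88
s_1 = InvRound(s_0, k_1) = 0xC7
s_2 = InvRound(s_1, k_0) = 0x55

0x55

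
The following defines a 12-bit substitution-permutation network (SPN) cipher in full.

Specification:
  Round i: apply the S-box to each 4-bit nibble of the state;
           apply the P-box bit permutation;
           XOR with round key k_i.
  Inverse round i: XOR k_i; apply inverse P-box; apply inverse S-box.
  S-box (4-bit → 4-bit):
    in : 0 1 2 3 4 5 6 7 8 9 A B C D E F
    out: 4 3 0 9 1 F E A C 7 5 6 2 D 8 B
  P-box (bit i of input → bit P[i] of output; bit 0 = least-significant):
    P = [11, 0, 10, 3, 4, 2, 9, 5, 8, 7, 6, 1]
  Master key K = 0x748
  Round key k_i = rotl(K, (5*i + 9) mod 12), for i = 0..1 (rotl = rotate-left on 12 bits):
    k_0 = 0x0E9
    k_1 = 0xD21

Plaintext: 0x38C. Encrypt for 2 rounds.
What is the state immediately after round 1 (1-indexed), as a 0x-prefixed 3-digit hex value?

s_0 = plaintext = 0x38C
s_1 = Round(s_0, k_0) = 0x3CA
s_2 = Round(s_1, k_1) = 0x027

0x3CA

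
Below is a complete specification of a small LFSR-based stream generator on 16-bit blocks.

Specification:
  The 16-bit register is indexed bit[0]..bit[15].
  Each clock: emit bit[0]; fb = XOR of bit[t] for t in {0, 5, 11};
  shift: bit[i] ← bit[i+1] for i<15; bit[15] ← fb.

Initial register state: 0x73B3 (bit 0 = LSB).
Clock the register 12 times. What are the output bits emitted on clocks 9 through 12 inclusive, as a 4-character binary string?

1100

reg_0 = 0x73B3
clock 1: out=1, reg = 0x39D9
clock 2: out=1, reg = 0x1CEC
clock 3: out=0, reg = 0x0E76
clock 4: out=0, reg = 0x073B
clock 5: out=1, reg = 0x039D
clock 6: out=1, reg = 0x81CE
clock 7: out=0, reg = 0x40E7
clock 8: out=1, reg = 0x2073
clock 9: out=1, reg = 0x1039
clock 10: out=1, reg = 0x081C
clock 11: out=0, reg = 0x840E
clock 12: out=0, reg = 0x4207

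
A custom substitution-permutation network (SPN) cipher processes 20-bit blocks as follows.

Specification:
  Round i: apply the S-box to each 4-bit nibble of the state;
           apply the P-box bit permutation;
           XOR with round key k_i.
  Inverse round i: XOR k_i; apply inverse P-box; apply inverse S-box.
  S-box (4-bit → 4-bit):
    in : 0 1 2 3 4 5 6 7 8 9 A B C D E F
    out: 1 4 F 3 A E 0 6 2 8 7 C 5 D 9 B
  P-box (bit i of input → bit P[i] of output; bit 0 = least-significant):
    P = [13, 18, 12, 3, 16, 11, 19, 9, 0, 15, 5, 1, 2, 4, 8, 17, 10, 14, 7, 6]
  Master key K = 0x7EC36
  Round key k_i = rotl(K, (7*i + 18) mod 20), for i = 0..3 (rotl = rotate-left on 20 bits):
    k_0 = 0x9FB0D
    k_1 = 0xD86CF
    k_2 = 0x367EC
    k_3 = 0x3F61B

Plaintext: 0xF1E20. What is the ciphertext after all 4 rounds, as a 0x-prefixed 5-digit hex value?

s_0 = plaintext = 0xF1E20
s_1 = Round(s_0, k_0) = 0x0944E
s_2 = Round(s_1, k_1) = 0xF28C5
s_3 = Round(s_2, k_2) = 0xCB2B0
s_4 = Round(s_3, k_3) = 0x951B8

0x951B8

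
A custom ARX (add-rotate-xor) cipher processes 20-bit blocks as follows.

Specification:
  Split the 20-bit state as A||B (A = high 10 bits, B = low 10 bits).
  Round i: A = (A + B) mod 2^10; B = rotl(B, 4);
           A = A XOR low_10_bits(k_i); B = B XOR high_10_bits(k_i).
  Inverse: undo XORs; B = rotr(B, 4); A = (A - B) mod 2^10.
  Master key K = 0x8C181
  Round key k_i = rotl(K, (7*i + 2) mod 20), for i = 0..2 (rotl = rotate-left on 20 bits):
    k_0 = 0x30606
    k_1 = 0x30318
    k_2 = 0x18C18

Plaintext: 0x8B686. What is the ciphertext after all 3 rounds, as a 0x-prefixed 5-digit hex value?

s_0 = plaintext = 0x8B686
s_1 = Round(s_0, k_0) = 0xAD4AB
s_2 = Round(s_1, k_1) = 0x1E272
s_3 = Round(s_2, k_2) = 0xBCB4A

0xBCB4A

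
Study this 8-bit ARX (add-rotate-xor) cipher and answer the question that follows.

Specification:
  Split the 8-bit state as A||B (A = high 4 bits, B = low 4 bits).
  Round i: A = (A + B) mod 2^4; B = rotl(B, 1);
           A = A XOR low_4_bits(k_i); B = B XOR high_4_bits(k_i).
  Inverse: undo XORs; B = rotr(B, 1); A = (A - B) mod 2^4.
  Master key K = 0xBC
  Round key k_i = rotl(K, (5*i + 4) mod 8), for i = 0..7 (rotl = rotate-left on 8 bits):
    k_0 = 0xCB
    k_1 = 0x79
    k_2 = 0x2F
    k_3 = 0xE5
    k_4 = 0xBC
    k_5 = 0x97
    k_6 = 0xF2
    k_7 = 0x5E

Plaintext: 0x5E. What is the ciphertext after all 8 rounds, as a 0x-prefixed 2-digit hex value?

0xBE

s_0 = plaintext = 0x5E
s_1 = Round(s_0, k_0) = 0x81
s_2 = Round(s_1, k_1) = 0x05
s_3 = Round(s_2, k_2) = 0xA8
s_4 = Round(s_3, k_3) = 0x7F
s_5 = Round(s_4, k_4) = 0xA4
s_6 = Round(s_5, k_5) = 0x91
s_7 = Round(s_6, k_6) = 0x8D
s_8 = Round(s_7, k_7) = 0xBE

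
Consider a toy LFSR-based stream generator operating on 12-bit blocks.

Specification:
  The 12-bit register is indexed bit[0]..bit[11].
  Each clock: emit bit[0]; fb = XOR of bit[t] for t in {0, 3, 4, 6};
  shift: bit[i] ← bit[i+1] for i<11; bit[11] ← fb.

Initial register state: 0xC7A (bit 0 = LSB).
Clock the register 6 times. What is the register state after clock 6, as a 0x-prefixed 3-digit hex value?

reg_0 = 0xC7A
clock 1: out=0, reg = 0xE3D
clock 2: out=1, reg = 0xF1E
clock 3: out=0, reg = 0x78F
clock 4: out=1, reg = 0x3C7
clock 5: out=1, reg = 0x1E3
clock 6: out=1, reg = 0x0F1

0x0F1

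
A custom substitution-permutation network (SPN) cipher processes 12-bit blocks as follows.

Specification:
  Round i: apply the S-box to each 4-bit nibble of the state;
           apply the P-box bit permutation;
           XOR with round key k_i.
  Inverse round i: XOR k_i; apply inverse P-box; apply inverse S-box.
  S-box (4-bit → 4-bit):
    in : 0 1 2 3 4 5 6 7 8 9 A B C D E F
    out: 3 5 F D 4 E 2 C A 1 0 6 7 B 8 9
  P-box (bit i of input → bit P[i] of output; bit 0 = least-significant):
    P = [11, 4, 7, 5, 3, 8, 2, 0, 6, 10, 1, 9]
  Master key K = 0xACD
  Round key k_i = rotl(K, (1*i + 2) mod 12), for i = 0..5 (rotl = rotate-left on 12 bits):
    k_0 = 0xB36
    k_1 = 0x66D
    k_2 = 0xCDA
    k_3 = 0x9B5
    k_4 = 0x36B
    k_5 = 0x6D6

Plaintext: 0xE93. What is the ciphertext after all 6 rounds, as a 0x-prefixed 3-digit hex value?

0xAE9

s_0 = plaintext = 0xE93
s_1 = Round(s_0, k_0) = 0x19E
s_2 = Round(s_1, k_1) = 0x607
s_3 = Round(s_2, k_2) = 0x972
s_4 = Round(s_3, k_3) = 0x140
s_5 = Round(s_4, k_4) = 0xB3D
s_6 = Round(s_5, k_5) = 0xAE9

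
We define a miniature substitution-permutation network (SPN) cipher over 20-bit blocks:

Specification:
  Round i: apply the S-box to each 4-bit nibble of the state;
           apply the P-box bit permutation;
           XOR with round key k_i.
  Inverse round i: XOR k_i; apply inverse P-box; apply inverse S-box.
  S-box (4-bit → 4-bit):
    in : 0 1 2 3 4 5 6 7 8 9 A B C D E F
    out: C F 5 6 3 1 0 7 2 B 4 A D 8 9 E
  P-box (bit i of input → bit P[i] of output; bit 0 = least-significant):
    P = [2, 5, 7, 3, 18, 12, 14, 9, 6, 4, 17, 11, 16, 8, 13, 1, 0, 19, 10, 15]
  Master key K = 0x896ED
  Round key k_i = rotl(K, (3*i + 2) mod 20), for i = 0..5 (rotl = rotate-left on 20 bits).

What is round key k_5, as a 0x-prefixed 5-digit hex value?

0xB12DD

K = 0x896ED
k_0 = rotl(K, (3*0+2) mod 20) = rotl(K, 2) = 0x25BB6
k_1 = rotl(K, (3*1+2) mod 20) = rotl(K, 5) = 0x2DDB1
k_2 = rotl(K, (3*2+2) mod 20) = rotl(K, 8) = 0x6ED89
k_3 = rotl(K, (3*3+2) mod 20) = rotl(K, 11) = 0x76C4B
k_4 = rotl(K, (3*4+2) mod 20) = rotl(K, 14) = 0xB625B
k_5 = rotl(K, (3*5+2) mod 20) = rotl(K, 17) = 0xB12DD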